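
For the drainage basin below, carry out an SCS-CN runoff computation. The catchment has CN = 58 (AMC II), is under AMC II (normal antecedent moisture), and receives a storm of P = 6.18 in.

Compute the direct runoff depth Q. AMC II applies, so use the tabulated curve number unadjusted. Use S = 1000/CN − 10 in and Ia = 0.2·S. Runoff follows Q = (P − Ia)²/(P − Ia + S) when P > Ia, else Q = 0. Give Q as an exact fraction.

Average conditions: CN = 58 (no AMC adjustment).
S = 1000/58 − 10 = 210/29 in ≈ 7.241 in
Ia = 0.2S: 0.2·7.241 = 1.448 in (exactly 42/29)
Excess rainfall: 6.180 − 1.448 = 4.732 in; P > Ia so Q > 0
Runoff Q = (P−Ia)²/(P−Ia+S) = (4.732)²/(4.732+7.241) = 5230369/2797050 ≈ 1.870 in

Q = 5230369/2797050 in ≈ 1.870 in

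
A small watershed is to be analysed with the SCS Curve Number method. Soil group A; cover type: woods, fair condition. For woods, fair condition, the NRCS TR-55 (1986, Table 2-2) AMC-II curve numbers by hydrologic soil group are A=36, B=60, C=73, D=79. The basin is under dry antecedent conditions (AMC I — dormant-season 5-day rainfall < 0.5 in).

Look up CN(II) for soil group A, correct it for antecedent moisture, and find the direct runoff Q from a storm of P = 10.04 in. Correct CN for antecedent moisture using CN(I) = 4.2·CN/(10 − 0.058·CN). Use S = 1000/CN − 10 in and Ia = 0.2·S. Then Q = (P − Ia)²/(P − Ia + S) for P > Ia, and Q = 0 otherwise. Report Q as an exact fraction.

NRCS table: woods, fair condition, soil group A → CN(II) = 36
Dry (AMC I): CN(I) = 4.2·36/(10 − 0.058·36) = (756/5)/(989/125) = 18900/989 ≈ 19.110
Max retention: S = 1000/(18900/989) − 10 = 8000/189 in (≈ 42.328 in)
Ia = 0.2S: 0.2·42.328 = 8.466 in (exactly 1600/189)
Since P=10.040 > Ia=8.466: effective rainfall P−Ia = 7439/4725 in
Q = (7439/4725)²/((7439/4725) + 8000/189) = (55338721/22325625)/(207439/4725) = 55338721/980149275 in ≈ 0.056 in

Q = 55338721/980149275 in ≈ 0.056 in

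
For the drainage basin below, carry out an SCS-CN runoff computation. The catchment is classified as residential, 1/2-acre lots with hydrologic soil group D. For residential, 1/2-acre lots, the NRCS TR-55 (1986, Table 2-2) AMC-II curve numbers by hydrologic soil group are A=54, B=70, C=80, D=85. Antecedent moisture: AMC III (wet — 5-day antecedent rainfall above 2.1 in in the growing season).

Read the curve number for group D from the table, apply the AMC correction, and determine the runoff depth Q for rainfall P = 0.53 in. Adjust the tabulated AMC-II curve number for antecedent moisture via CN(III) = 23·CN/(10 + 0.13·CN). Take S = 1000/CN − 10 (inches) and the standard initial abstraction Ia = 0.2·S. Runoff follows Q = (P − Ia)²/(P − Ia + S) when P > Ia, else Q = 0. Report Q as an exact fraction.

Q = 216766729/1748669300 in ≈ 0.124 in

NRCS table: residential, 1/2-acre lots, soil group D → CN(II) = 85
Adjust CN=85 to AMC III: 23·85/(10 + 0.13·85) → 1955 ÷ (421/20) = 39100/421 ≈ 92.874
S = 1000/(39100/421) − 10 = 300/391 in ≈ 0.767 in
Ia = 0.2·(300/391) = 60/391 in ≈ 0.153 in
Excess rainfall: 0.530 − 0.153 = 0.377 in; P > Ia so Q > 0
Runoff Q = (P−Ia)²/(P−Ia+S) = (0.377)²/(0.377+0.767) = 216766729/1748669300 ≈ 0.124 in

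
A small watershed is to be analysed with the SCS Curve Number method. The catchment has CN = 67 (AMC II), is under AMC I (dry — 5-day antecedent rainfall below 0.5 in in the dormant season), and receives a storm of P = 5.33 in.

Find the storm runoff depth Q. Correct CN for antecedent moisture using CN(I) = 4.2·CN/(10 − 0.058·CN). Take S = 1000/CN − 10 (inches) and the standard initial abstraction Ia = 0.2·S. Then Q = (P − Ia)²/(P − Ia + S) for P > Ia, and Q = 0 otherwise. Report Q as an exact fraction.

CN(I) from CN(II)=67: (4.2·67)/(10 − 0.058·67) = 46900/1019 ≈ 46.026
S = 1000/(46900/1019) − 10 = 5500/469 in ≈ 11.727 in
Ia = 0.2S: 0.2·11.727 = 2.345 in (exactly 1100/469)
Excess rainfall: 5.330 − 2.345 = 2.985 in; P > Ia so Q > 0
Q: (139977/46900)² ÷ (689977/46900) = 19593560529/32359921300 in (≈ 0.605 in)

Q = 19593560529/32359921300 in ≈ 0.605 in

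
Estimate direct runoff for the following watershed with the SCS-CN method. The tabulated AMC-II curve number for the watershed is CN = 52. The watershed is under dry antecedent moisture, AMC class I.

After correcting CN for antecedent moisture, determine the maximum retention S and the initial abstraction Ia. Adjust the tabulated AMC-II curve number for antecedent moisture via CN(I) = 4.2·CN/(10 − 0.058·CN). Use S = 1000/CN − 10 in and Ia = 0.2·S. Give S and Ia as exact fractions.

Adjust CN=52 to AMC I: 4.2·52/(10 − 0.058·52) → (1092/5) ÷ (873/125) = 9100/291 ≈ 31.271
Retention S: 1000/CN − 10 with CN=31.271 → S = 2000/91 ≈ 21.978 in
Initial abstraction Ia = S/5 = (2000/91)/5 = 400/91 ≈ 4.396 in

S = 2000/91 in ≈ 21.978 in; Ia = 400/91 in ≈ 4.396 in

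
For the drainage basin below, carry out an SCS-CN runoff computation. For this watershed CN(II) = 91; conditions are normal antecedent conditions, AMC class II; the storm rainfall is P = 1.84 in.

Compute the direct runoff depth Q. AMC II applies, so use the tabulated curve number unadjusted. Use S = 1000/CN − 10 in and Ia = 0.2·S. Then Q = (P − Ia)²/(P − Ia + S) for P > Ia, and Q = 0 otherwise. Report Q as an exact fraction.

CN(II) = 91; AMC II needs no correction.
Retention S: 1000/CN − 10 with CN=91.000 → S = 90/91 ≈ 0.989 in
Initial abstraction Ia = S/5 = (90/91)/5 = 18/91 ≈ 0.198 in
Since P=1.840 > Ia=0.198: effective rainfall P−Ia = 3736/2275 in
Runoff Q = (P−Ia)²/(P−Ia+S) = (1.642)²/(1.642+0.989) = 6978848/6809075 ≈ 1.025 in

Q = 6978848/6809075 in ≈ 1.025 in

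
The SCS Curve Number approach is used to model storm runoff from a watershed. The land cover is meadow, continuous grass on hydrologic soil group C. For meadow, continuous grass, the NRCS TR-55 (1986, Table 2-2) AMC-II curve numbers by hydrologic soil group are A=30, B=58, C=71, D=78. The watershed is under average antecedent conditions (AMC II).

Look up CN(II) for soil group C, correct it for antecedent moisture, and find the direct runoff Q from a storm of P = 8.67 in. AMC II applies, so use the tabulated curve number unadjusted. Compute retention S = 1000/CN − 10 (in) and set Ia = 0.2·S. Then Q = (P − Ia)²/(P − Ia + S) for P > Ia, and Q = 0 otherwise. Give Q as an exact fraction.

NRCS table: meadow, continuous grass, soil group C → CN(II) = 71
Average conditions: CN = 71 (no AMC adjustment).
S = 1000/71 − 10 = 290/71 in ≈ 4.085 in
Ia = 0.2S: 0.2·4.085 = 0.817 in (exactly 58/71)
Since P=8.670 > Ia=0.817: effective rainfall P−Ia = 55757/7100 in
Q = (55757/7100)²/((55757/7100) + 290/71) = (3108843049/50410000)/(84757/7100) = 3108843049/601774700 in ≈ 5.166 in

Q = 3108843049/601774700 in ≈ 5.166 in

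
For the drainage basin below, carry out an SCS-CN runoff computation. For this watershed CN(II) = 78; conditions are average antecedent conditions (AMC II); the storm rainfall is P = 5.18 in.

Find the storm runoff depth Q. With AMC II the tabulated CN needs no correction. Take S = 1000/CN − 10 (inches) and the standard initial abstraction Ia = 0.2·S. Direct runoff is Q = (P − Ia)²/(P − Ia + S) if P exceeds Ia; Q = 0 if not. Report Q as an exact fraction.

CN(II) = 78; AMC II needs no correction.
Max retention: S = 1000/78 − 10 = 110/39 in (≈ 2.821 in)
Initial abstraction Ia = S/5 = (110/39)/5 = 22/39 ≈ 0.564 in
Since P=5.180 > Ia=0.564: effective rainfall P−Ia = 9001/1950 in
Q: (9001/1950)² ÷ (14501/1950) = 81018001/28276950 in (≈ 2.865 in)

Q = 81018001/28276950 in ≈ 2.865 in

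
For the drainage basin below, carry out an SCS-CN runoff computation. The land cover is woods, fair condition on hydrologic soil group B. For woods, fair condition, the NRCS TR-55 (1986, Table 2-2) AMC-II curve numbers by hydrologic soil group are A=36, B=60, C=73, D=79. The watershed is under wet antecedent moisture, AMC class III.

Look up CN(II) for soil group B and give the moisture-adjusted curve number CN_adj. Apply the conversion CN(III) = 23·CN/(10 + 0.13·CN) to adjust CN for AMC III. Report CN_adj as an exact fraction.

NRCS table: woods, fair condition, soil group B → CN(II) = 60
CN(III) from CN(II)=60: (23·60)/(10 + 0.13·60) = 6900/89 ≈ 77.528

CN_adj = 6900/89 ≈ 77.528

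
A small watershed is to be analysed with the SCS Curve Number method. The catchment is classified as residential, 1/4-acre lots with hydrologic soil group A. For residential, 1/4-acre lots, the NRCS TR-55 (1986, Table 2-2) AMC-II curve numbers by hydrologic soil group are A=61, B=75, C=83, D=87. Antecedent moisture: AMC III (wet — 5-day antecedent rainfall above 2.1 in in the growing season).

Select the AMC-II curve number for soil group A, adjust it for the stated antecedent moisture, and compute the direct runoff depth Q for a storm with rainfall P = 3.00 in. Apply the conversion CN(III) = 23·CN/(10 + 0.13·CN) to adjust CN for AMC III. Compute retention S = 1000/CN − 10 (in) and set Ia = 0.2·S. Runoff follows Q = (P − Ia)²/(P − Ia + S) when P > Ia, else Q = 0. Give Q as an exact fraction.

Q = 3919347/3427529 in ≈ 1.143 in

NRCS table: residential, 1/4-acre lots, soil group A → CN(II) = 61
Wet (AMC III): CN(III) = 23·61/(10 + 0.13·61) = 1403/(1793/100) = 140300/1793 ≈ 78.249
Retention S: 1000/CN − 10 with CN=78.249 → S = 3900/1403 ≈ 2.780 in
Initial abstraction Ia = S/5 = (3900/1403)/5 = 780/1403 ≈ 0.556 in
Since P=3.000 > Ia=0.556: effective rainfall P−Ia = 3429/1403 in
Runoff Q = (P−Ia)²/(P−Ia+S) = (2.444)²/(2.444+2.780) = 3919347/3427529 ≈ 1.143 in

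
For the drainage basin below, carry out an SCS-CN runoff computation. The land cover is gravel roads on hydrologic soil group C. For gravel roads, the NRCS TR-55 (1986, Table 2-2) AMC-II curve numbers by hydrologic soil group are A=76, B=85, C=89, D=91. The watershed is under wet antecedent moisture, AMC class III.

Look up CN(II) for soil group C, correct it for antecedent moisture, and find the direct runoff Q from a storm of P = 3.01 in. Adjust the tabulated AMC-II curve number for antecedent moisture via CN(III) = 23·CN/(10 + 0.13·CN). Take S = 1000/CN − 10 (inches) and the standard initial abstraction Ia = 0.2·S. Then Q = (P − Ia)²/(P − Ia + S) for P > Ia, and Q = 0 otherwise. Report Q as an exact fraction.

NRCS table: gravel roads, soil group C → CN(II) = 89
CN(III) from CN(II)=89: (23·89)/(10 + 0.13·89) = 204700/2157 ≈ 94.900
Max retention: S = 1000/(204700/2157) − 10 = 1100/2047 in (≈ 0.537 in)
Initial abstraction Ia = S/5 = (1100/2047)/5 = 220/2047 ≈ 0.107 in
P − Ia = 3.010 − 0.107 = 594147/204700 ≈ 2.903 in (> 0, runoff occurs)
Q: (594147/204700)² ÷ (704147/204700) = 353010657609/144138890900 in (≈ 2.449 in)

Q = 353010657609/144138890900 in ≈ 2.449 in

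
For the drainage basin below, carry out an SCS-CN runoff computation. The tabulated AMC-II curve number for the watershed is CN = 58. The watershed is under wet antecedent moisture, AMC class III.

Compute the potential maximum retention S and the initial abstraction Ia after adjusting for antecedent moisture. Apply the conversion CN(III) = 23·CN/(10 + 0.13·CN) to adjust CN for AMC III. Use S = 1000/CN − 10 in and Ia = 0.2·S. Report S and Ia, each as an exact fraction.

Wet (AMC III): CN(III) = 23·58/(10 + 0.13·58) = 1334/(877/50) = 66700/877 ≈ 76.055
Retention S: 1000/CN − 10 with CN=76.055 → S = 2100/667 ≈ 3.148 in
Ia = 0.2·(2100/667) = 420/667 in ≈ 0.630 in

S = 2100/667 in ≈ 3.148 in; Ia = 420/667 in ≈ 0.630 in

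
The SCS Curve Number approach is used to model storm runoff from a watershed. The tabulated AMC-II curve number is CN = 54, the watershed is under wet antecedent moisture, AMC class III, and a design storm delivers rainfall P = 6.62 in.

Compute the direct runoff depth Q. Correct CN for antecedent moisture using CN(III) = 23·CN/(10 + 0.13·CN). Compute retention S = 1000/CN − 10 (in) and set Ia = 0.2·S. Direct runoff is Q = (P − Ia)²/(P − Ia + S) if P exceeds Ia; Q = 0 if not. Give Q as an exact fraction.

Q = 62995969/17464950 in ≈ 3.607 in

Wet (AMC III): CN(III) = 23·54/(10 + 0.13·54) = 1242/(851/50) = 2700/37 ≈ 72.973
Max retention: S = 1000/(2700/37) − 10 = 100/27 in (≈ 3.704 in)
Ia = 0.2·(100/27) = 20/27 in ≈ 0.741 in
Excess rainfall: 6.620 − 0.741 = 5.879 in; P > Ia so Q > 0
Runoff Q = (P−Ia)²/(P−Ia+S) = (5.879)²/(5.879+3.704) = 62995969/17464950 ≈ 3.607 in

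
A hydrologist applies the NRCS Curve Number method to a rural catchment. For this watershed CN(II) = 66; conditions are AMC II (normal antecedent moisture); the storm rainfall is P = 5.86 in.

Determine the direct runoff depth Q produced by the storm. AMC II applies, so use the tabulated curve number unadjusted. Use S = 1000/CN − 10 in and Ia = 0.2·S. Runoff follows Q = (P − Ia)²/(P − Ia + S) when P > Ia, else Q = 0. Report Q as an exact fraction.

CN(II) = 66; AMC II needs no correction.
S = 1000/66 − 10 = 170/33 in ≈ 5.152 in
Ia = 0.2S: 0.2·5.152 = 1.030 in (exactly 34/33)
Excess rainfall: 5.860 − 1.030 = 4.830 in; P > Ia so Q > 0
Runoff Q = (P−Ia)²/(P−Ia+S) = (4.830)²/(4.830+5.152) = 63504961/27173850 ≈ 2.337 in

Q = 63504961/27173850 in ≈ 2.337 in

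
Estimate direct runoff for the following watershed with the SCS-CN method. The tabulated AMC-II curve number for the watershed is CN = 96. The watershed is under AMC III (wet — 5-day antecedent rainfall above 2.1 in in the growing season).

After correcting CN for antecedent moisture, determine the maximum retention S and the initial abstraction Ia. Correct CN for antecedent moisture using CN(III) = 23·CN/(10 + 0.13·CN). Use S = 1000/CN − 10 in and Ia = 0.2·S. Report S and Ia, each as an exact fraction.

S = 25/138 in ≈ 0.181 in; Ia = 5/138 in ≈ 0.036 in

Wet (AMC III): CN(III) = 23·96/(10 + 0.13·96) = 2208/(562/25) = 27600/281 ≈ 98.221
Retention S: 1000/CN − 10 with CN=98.221 → S = 25/138 ≈ 0.181 in
Ia = 0.2·(25/138) = 5/138 in ≈ 0.036 in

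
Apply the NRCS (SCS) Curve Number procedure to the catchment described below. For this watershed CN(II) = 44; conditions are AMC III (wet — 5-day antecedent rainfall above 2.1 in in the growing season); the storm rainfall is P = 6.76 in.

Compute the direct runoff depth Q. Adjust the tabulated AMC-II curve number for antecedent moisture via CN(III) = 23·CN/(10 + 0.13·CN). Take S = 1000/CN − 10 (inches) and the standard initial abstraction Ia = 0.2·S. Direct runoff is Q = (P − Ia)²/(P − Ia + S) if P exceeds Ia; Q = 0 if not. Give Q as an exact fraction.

CN(III) from CN(II)=44: (23·44)/(10 + 0.13·44) = 25300/393 ≈ 64.377
S = 1000/(25300/393) − 10 = 1400/253 in ≈ 5.534 in
Ia = 0.2·(1400/253) = 280/253 in ≈ 1.107 in
Excess rainfall: 6.760 − 1.107 = 5.653 in; P > Ia so Q > 0
Q: (35757/6325)² ÷ (70757/6325) = 1278563049/447538025 in (≈ 2.857 in)

Q = 1278563049/447538025 in ≈ 2.857 in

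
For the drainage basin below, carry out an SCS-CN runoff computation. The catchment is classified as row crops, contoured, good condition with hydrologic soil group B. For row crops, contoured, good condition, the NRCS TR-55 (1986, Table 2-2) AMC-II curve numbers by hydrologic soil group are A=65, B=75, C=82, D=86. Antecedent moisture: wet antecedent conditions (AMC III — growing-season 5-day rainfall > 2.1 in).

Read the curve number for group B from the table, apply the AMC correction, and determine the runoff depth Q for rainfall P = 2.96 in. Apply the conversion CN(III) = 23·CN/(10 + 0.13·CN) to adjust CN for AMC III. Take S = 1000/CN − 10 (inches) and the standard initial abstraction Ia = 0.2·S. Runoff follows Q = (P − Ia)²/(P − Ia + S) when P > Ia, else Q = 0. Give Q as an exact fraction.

NRCS table: row crops, contoured, good condition, soil group B → CN(II) = 75
Wet (AMC III): CN(III) = 23·75/(10 + 0.13·75) = 1725/(79/4) = 6900/79 ≈ 87.342
Retention S: 1000/CN − 10 with CN=87.342 → S = 100/69 ≈ 1.449 in
Initial abstraction Ia = S/5 = (100/69)/5 = 20/69 ≈ 0.290 in
Excess rainfall: 2.960 − 0.290 = 2.670 in; P > Ia so Q > 0
Runoff Q = (P−Ia)²/(P−Ia+S) = (2.670)²/(2.670+1.449) = 10607618/6128925 ≈ 1.731 in

Q = 10607618/6128925 in ≈ 1.731 in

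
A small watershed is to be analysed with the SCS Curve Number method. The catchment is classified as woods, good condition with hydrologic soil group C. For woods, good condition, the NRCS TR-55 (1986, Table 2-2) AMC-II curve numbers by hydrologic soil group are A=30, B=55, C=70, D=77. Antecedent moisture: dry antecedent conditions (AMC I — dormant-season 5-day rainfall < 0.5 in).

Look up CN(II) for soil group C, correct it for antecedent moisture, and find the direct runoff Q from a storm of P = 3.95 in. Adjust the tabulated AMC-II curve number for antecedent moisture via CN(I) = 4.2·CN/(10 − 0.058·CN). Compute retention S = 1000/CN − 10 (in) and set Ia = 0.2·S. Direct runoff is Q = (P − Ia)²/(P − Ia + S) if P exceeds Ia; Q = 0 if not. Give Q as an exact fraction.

NRCS table: woods, good condition, soil group C → CN(II) = 70
Adjust CN=70 to AMC I: 4.2·70/(10 − 0.058·70) → 294 ÷ (297/50) = 4900/99 ≈ 49.495
Max retention: S = 1000/(4900/99) − 10 = 500/49 in (≈ 10.204 in)
Initial abstraction Ia = S/5 = (500/49)/5 = 100/49 ≈ 2.041 in
Since P=3.950 > Ia=2.041: effective rainfall P−Ia = 1871/980 in
Q = (1871/980)²/((1871/980) + 500/49) = (3500641/960400)/(11871/980) = 3500641/11633580 in ≈ 0.301 in

Q = 3500641/11633580 in ≈ 0.301 in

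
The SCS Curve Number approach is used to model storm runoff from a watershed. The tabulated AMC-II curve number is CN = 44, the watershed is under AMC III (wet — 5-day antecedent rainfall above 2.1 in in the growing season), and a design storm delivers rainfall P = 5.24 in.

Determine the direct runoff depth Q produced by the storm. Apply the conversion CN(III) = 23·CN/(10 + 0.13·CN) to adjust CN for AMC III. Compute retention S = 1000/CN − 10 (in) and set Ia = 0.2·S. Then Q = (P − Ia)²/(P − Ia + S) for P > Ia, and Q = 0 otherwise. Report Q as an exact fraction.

Adjust CN=44 to AMC III: 23·44/(10 + 0.13·44) → 1012 ÷ (393/25) = 25300/393 ≈ 64.377
S = 1000/(25300/393) − 10 = 1400/253 in ≈ 5.534 in
Initial abstraction Ia = S/5 = (1400/253)/5 = 280/253 ≈ 1.107 in
Excess rainfall: 5.240 − 1.107 = 4.133 in; P > Ia so Q > 0
Runoff Q = (P−Ia)²/(P−Ia+S) = (4.133)²/(4.133+5.534) = 683456449/386729475 ≈ 1.767 in

Q = 683456449/386729475 in ≈ 1.767 in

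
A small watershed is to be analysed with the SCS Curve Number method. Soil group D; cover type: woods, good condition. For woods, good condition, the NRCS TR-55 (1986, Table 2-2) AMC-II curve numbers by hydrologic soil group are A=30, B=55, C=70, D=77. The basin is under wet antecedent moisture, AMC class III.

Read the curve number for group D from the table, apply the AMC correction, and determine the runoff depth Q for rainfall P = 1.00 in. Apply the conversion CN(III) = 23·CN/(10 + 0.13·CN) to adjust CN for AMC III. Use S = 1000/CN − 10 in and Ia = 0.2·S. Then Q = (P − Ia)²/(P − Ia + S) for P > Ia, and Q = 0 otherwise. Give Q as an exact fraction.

Q = 3249/12089 in ≈ 0.269 in

NRCS table: woods, good condition, soil group D → CN(II) = 77
Wet (AMC III): CN(III) = 23·77/(10 + 0.13·77) = 1771/(2001/100) = 7700/87 ≈ 88.506
Max retention: S = 1000/(7700/87) − 10 = 100/77 in (≈ 1.299 in)
Initial abstraction Ia = S/5 = (100/77)/5 = 20/77 ≈ 0.260 in
Since P=1.000 > Ia=0.260: effective rainfall P−Ia = 57/77 in
Q: (57/77)² ÷ (157/77) = 3249/12089 in (≈ 0.269 in)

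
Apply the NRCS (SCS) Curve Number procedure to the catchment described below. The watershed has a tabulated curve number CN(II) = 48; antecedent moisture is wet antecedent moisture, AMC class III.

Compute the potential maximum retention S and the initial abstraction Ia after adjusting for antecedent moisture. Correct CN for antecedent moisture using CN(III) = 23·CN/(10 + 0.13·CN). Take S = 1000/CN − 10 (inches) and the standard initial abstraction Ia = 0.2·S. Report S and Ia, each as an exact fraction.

S = 325/69 in ≈ 4.710 in; Ia = 65/69 in ≈ 0.942 in

Adjust CN=48 to AMC III: 23·48/(10 + 0.13·48) → 1104 ÷ (406/25) = 13800/203 ≈ 67.980
S = 1000/(13800/203) − 10 = 325/69 in ≈ 4.710 in
Ia = 0.2·(325/69) = 65/69 in ≈ 0.942 in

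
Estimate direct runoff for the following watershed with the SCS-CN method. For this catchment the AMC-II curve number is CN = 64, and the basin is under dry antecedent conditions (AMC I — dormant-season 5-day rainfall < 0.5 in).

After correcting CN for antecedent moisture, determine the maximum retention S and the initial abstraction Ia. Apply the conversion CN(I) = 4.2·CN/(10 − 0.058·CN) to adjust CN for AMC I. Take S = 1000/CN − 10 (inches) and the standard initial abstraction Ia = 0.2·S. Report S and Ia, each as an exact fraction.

S = 375/28 in ≈ 13.393 in; Ia = 75/28 in ≈ 2.679 in

CN(I) from CN(II)=64: (4.2·64)/(10 − 0.058·64) = 5600/131 ≈ 42.748
S = 1000/(5600/131) − 10 = 375/28 in ≈ 13.393 in
Initial abstraction Ia = S/5 = (375/28)/5 = 75/28 ≈ 2.679 in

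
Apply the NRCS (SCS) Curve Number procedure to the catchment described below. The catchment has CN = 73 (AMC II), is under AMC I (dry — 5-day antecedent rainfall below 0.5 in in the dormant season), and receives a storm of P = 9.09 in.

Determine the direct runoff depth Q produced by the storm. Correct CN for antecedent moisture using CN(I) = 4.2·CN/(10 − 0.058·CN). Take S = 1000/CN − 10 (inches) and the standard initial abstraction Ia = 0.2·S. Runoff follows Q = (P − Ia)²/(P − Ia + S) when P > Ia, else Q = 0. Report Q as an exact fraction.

Q = 1731475321/520146900 in ≈ 3.329 in

Adjust CN=73 to AMC I: 4.2·73/(10 − 0.058·73) → (1533/5) ÷ (2883/500) = 51100/961 ≈ 53.174
S = 1000/(51100/961) − 10 = 4500/511 in ≈ 8.806 in
Ia = 0.2S: 0.2·8.806 = 1.761 in (exactly 900/511)
P − Ia = 9.090 − 1.761 = 374499/51100 ≈ 7.329 in (> 0, runoff occurs)
Q: (374499/51100)² ÷ (824499/51100) = 1731475321/520146900 in (≈ 3.329 in)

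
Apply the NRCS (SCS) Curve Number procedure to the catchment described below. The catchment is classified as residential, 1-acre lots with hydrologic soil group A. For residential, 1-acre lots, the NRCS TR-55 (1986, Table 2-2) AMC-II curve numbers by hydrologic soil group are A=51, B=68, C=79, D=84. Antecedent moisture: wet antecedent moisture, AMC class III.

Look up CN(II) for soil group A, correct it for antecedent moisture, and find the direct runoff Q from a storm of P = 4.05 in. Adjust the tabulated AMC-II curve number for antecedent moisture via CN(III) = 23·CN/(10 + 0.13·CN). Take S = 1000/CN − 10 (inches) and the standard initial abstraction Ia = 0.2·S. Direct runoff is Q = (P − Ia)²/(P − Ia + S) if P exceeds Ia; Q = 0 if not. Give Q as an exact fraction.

Q = 5687120569/4068268980 in ≈ 1.398 in

NRCS table: residential, 1-acre lots, soil group A → CN(II) = 51
Adjust CN=51 to AMC III: 23·51/(10 + 0.13·51) → 1173 ÷ (1663/100) = 117300/1663 ≈ 70.535
Retention S: 1000/CN − 10 with CN=70.535 → S = 4900/1173 ≈ 4.177 in
Ia = 0.2S: 0.2·4.177 = 0.835 in (exactly 980/1173)
Excess rainfall: 4.050 − 0.835 = 3.215 in; P > Ia so Q > 0
Q: (75413/23460)² ÷ (173413/23460) = 5687120569/4068268980 in (≈ 1.398 in)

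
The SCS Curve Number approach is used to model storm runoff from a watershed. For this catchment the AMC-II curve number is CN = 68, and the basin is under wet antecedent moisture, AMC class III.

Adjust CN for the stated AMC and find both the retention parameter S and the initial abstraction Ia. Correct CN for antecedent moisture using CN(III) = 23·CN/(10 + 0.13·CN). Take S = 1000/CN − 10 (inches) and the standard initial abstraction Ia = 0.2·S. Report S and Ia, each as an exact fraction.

CN(III) from CN(II)=68: (23·68)/(10 + 0.13·68) = 39100/471 ≈ 83.015
Retention S: 1000/CN − 10 with CN=83.015 → S = 800/391 ≈ 2.046 in
Initial abstraction Ia = S/5 = (800/391)/5 = 160/391 ≈ 0.409 in

S = 800/391 in ≈ 2.046 in; Ia = 160/391 in ≈ 0.409 in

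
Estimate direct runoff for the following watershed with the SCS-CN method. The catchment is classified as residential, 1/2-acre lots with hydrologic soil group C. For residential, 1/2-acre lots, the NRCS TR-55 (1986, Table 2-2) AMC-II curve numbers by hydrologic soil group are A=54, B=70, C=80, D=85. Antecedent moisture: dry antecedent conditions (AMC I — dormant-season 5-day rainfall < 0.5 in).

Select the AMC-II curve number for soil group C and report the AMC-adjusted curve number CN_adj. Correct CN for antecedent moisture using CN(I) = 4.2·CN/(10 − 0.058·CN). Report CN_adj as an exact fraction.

NRCS table: residential, 1/2-acre lots, soil group C → CN(II) = 80
CN(I) from CN(II)=80: (4.2·80)/(10 − 0.058·80) = 4200/67 ≈ 62.687

CN_adj = 4200/67 ≈ 62.687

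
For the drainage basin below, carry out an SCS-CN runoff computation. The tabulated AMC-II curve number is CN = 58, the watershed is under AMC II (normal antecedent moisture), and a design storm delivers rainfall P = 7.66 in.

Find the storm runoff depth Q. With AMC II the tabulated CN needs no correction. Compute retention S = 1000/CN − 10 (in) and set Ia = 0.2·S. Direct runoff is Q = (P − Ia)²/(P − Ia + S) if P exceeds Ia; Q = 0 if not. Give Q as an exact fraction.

Q = 81126049/28285150 in ≈ 2.868 in

AMC II — tabulated CN = 58 applies directly.
Retention S: 1000/CN − 10 with CN=58.000 → S = 210/29 ≈ 7.241 in
Initial abstraction Ia = S/5 = (210/29)/5 = 42/29 ≈ 1.448 in
Excess rainfall: 7.660 − 1.448 = 6.212 in; P > Ia so Q > 0
Runoff Q = (P−Ia)²/(P−Ia+S) = (6.212)²/(6.212+7.241) = 81126049/28285150 ≈ 2.868 in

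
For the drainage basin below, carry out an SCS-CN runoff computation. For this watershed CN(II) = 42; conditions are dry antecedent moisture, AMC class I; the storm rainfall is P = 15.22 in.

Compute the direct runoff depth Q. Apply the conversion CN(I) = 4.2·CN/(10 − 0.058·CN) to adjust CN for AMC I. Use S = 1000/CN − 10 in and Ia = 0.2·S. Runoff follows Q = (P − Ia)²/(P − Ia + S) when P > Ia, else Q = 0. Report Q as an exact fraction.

Q = 36328741201/20189002050 in ≈ 1.799 in

Adjust CN=42 to AMC I: 4.2·42/(10 − 0.058·42) → (882/5) ÷ (1891/250) = 44100/1891 ≈ 23.321
Retention S: 1000/CN − 10 with CN=23.321 → S = 14500/441 ≈ 32.880 in
Ia = 0.2S: 0.2·32.880 = 6.576 in (exactly 2900/441)
P − Ia = 15.220 − 6.576 = 190601/22050 ≈ 8.644 in (> 0, runoff occurs)
Q = (190601/22050)²/((190601/22050) + 14500/441) = (36328741201/486202500)/(915601/22050) = 36328741201/20189002050 in ≈ 1.799 in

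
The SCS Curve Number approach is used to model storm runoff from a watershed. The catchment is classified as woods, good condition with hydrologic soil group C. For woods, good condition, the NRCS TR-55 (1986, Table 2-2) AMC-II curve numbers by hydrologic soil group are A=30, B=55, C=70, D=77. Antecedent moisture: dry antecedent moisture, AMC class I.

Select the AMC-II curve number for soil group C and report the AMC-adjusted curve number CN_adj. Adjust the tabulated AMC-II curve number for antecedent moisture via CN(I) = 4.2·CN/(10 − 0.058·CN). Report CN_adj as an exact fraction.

NRCS table: woods, good condition, soil group C → CN(II) = 70
CN(I) from CN(II)=70: (4.2·70)/(10 − 0.058·70) = 4900/99 ≈ 49.495

CN_adj = 4900/99 ≈ 49.495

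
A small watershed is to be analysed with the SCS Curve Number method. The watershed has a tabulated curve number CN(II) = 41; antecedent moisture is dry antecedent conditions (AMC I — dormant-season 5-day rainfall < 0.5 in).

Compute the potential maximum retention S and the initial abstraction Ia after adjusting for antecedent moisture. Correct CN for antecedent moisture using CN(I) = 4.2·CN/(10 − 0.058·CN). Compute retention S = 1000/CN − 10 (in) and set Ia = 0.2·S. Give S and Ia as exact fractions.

CN(I) from CN(II)=41: (4.2·41)/(10 − 0.058·41) = 86100/3811 ≈ 22.592
Retention S: 1000/CN − 10 with CN=22.592 → S = 29500/861 ≈ 34.262 in
Ia = 0.2S: 0.2·34.262 = 6.852 in (exactly 5900/861)

S = 29500/861 in ≈ 34.262 in; Ia = 5900/861 in ≈ 6.852 in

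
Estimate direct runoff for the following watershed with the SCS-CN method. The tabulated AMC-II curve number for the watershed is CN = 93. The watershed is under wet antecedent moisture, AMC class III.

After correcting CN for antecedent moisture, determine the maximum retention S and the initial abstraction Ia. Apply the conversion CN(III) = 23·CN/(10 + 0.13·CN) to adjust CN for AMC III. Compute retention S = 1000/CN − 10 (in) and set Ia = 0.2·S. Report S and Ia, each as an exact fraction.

Adjust CN=93 to AMC III: 23·93/(10 + 0.13·93) → 2139 ÷ (2209/100) = 213900/2209 ≈ 96.831
Retention S: 1000/CN − 10 with CN=96.831 → S = 700/2139 ≈ 0.327 in
Initial abstraction Ia = S/5 = (700/2139)/5 = 140/2139 ≈ 0.065 in

S = 700/2139 in ≈ 0.327 in; Ia = 140/2139 in ≈ 0.065 in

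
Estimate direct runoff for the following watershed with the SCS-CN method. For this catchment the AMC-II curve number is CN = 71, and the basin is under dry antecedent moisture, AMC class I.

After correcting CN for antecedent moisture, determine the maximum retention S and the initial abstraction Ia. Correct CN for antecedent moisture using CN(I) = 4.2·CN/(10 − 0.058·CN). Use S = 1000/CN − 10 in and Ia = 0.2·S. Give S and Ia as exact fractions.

CN(I) from CN(II)=71: (4.2·71)/(10 − 0.058·71) = 149100/2941 ≈ 50.697
Retention S: 1000/CN − 10 with CN=50.697 → S = 14500/1491 ≈ 9.725 in
Ia = 0.2S: 0.2·9.725 = 1.945 in (exactly 2900/1491)

S = 14500/1491 in ≈ 9.725 in; Ia = 2900/1491 in ≈ 1.945 in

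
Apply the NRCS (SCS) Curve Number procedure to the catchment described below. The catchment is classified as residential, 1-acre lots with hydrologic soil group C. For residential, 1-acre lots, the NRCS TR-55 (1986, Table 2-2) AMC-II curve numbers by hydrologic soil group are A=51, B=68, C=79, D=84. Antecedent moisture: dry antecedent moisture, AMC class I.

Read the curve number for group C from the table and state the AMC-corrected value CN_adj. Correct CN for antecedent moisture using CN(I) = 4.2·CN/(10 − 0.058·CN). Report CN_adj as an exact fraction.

NRCS table: residential, 1-acre lots, soil group C → CN(II) = 79
CN(I) from CN(II)=79: (4.2·79)/(10 − 0.058·79) = 7900/129 ≈ 61.240

CN_adj = 7900/129 ≈ 61.240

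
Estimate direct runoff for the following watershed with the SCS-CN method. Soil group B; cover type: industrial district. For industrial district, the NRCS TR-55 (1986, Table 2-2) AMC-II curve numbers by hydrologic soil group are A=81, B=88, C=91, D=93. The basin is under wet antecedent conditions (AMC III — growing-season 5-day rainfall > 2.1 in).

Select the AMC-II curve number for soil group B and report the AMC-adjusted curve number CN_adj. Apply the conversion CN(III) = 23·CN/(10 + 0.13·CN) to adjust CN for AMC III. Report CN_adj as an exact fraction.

CN_adj = 6325/67 ≈ 94.403

NRCS table: industrial district, soil group B → CN(II) = 88
Adjust CN=88 to AMC III: 23·88/(10 + 0.13·88) → 2024 ÷ (536/25) = 6325/67 ≈ 94.403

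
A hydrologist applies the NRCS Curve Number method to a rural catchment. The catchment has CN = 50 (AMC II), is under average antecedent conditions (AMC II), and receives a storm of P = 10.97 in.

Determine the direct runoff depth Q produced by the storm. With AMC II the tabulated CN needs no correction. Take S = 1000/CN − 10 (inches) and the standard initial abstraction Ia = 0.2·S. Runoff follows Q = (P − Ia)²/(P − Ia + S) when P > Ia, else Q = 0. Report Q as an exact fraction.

Q = 804609/189700 in ≈ 4.241 in

Average conditions: CN = 50 (no AMC adjustment).
Retention S: 1000/CN − 10 with CN=50.000 → S = 10 ≈ 10.000 in
Ia = 0.2S: 0.2·10.000 = 2.000 in (exactly 2)
P − Ia = 10.970 − 2.000 = 897/100 ≈ 8.970 in (> 0, runoff occurs)
Q: (897/100)² ÷ (1897/100) = 804609/189700 in (≈ 4.241 in)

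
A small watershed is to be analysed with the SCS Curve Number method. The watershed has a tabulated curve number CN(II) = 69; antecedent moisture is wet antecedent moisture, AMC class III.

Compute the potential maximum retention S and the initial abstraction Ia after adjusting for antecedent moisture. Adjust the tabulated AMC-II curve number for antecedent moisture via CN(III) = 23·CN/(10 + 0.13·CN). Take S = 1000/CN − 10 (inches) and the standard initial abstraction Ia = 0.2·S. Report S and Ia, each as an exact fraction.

Wet (AMC III): CN(III) = 23·69/(10 + 0.13·69) = 1587/(1897/100) = 158700/1897 ≈ 83.658
Max retention: S = 1000/(158700/1897) − 10 = 3100/1587 in (≈ 1.953 in)
Ia = 0.2S: 0.2·1.953 = 0.391 in (exactly 620/1587)

S = 3100/1587 in ≈ 1.953 in; Ia = 620/1587 in ≈ 0.391 in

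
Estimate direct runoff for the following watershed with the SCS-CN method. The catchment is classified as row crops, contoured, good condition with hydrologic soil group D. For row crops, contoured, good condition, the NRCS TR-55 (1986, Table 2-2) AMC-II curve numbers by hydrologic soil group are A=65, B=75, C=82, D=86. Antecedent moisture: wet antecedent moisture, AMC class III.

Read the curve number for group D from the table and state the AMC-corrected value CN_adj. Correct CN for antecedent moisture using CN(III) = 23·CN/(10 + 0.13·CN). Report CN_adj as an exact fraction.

NRCS table: row crops, contoured, good condition, soil group D → CN(II) = 86
CN(III) from CN(II)=86: (23·86)/(10 + 0.13·86) = 98900/1059 ≈ 93.390

CN_adj = 98900/1059 ≈ 93.390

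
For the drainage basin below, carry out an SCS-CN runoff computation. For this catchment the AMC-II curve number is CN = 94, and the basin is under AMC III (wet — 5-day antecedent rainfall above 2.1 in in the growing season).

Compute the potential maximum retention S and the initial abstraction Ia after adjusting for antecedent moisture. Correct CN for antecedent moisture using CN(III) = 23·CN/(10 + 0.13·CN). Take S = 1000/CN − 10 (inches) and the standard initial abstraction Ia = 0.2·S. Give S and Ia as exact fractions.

Adjust CN=94 to AMC III: 23·94/(10 + 0.13·94) → 2162 ÷ (1111/50) = 108100/1111 ≈ 97.300
Max retention: S = 1000/(108100/1111) − 10 = 300/1081 in (≈ 0.278 in)
Ia = 0.2S: 0.2·0.278 = 0.056 in (exactly 60/1081)

S = 300/1081 in ≈ 0.278 in; Ia = 60/1081 in ≈ 0.056 in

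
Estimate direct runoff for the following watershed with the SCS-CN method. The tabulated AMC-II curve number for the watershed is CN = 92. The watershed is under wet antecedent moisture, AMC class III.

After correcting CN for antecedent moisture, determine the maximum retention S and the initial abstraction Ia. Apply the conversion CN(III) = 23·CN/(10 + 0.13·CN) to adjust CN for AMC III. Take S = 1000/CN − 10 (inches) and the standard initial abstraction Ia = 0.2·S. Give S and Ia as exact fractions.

Adjust CN=92 to AMC III: 23·92/(10 + 0.13·92) → 2116 ÷ (549/25) = 52900/549 ≈ 96.357
S = 1000/(52900/549) − 10 = 200/529 in ≈ 0.378 in
Ia = 0.2·(200/529) = 40/529 in ≈ 0.076 in

S = 200/529 in ≈ 0.378 in; Ia = 40/529 in ≈ 0.076 in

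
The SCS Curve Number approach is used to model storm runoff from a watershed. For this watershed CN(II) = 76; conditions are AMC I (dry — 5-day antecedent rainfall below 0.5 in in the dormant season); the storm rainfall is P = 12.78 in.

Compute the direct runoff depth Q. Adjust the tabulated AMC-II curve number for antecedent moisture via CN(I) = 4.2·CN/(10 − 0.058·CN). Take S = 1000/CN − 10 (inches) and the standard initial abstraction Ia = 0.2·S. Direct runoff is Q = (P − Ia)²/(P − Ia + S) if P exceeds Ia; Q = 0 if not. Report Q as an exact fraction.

Q = 5623050169/831163550 in ≈ 6.765 in

Adjust CN=76 to AMC I: 4.2·76/(10 − 0.058·76) → (1596/5) ÷ (699/125) = 13300/233 ≈ 57.082
S = 1000/(13300/233) − 10 = 1000/133 in ≈ 7.519 in
Initial abstraction Ia = S/5 = (1000/133)/5 = 200/133 ≈ 1.504 in
Excess rainfall: 12.780 − 1.504 = 11.276 in; P > Ia so Q > 0
Runoff Q = (P−Ia)²/(P−Ia+S) = (11.276)²/(11.276+7.519) = 5623050169/831163550 ≈ 6.765 in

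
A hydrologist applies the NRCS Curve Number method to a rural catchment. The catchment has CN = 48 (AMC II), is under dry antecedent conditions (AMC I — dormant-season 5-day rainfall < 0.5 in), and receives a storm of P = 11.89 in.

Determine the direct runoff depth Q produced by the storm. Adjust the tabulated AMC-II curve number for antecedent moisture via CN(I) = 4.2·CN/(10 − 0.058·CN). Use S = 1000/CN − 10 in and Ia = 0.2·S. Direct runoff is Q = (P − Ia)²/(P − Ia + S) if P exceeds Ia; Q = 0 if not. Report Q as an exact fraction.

Dry (AMC I): CN(I) = 4.2·48/(10 − 0.058·48) = (1008/5)/(902/125) = 12600/451 ≈ 27.938
Retention S: 1000/CN − 10 with CN=27.938 → S = 1625/63 ≈ 25.794 in
Ia = 0.2·(1625/63) = 325/63 in ≈ 5.159 in
Since P=11.890 > Ia=5.159: effective rainfall P−Ia = 42407/6300 in
Q = (42407/6300)²/((42407/6300) + 1625/63) = (1798353649/39690000)/(204907/6300) = 1798353649/1290914100 in ≈ 1.393 in

Q = 1798353649/1290914100 in ≈ 1.393 in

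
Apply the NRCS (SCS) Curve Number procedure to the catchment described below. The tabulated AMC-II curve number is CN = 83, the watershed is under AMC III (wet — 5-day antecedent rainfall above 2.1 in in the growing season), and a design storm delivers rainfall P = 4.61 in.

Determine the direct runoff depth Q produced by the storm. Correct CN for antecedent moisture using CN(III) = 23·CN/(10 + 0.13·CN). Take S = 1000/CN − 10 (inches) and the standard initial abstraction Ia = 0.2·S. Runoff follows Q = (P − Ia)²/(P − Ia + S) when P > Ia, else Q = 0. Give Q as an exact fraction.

CN(III) from CN(II)=83: (23·83)/(10 + 0.13·83) = 190900/2079 ≈ 91.823
Max retention: S = 1000/(190900/2079) − 10 = 1700/1909 in (≈ 0.891 in)
Ia = 0.2·(1700/1909) = 340/1909 in ≈ 0.178 in
Since P=4.610 > Ia=0.178: effective rainfall P−Ia = 846049/190900 in
Q = (846049/190900)²/((846049/190900) + 1700/1909) = (715798910401/36442810000)/(1016049/190900) = 715798910401/193963754100 in ≈ 3.690 in

Q = 715798910401/193963754100 in ≈ 3.690 in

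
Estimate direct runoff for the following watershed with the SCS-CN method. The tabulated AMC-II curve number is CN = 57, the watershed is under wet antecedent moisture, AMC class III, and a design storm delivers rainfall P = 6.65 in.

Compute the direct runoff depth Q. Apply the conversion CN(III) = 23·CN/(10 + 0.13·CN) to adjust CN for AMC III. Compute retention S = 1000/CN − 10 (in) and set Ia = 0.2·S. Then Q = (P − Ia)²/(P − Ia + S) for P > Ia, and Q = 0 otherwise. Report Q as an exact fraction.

Q = 24700208569/6375733860 in ≈ 3.874 in

Adjust CN=57 to AMC III: 23·57/(10 + 0.13·57) → 1311 ÷ (1741/100) = 131100/1741 ≈ 75.302
Retention S: 1000/CN − 10 with CN=75.302 → S = 4300/1311 ≈ 3.280 in
Ia = 0.2·(4300/1311) = 860/1311 in ≈ 0.656 in
P − Ia = 6.650 − 0.656 = 157163/26220 ≈ 5.994 in (> 0, runoff occurs)
Runoff Q = (P−Ia)²/(P−Ia+S) = (5.994)²/(5.994+3.280) = 24700208569/6375733860 ≈ 3.874 in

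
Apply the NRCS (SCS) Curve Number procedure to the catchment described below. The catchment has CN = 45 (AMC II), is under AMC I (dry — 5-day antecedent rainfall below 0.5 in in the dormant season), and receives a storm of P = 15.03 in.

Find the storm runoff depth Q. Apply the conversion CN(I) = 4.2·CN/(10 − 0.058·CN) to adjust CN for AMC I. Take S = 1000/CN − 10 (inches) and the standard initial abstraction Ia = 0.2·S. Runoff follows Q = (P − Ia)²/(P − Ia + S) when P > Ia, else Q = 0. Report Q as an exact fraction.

Q = 30299320489/13684866300 in ≈ 2.214 in

CN(I) from CN(II)=45: (4.2·45)/(10 − 0.058·45) = 18900/739 ≈ 25.575
Max retention: S = 1000/(18900/739) − 10 = 5500/189 in (≈ 29.101 in)
Ia = 0.2·(5500/189) = 1100/189 in ≈ 5.820 in
P − Ia = 15.030 − 5.820 = 174067/18900 ≈ 9.210 in (> 0, runoff occurs)
Runoff Q = (P−Ia)²/(P−Ia+S) = (9.210)²/(9.210+29.101) = 30299320489/13684866300 ≈ 2.214 in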